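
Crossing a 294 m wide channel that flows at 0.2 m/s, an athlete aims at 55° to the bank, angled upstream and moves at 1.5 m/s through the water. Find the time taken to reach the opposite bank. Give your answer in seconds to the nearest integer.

The component of the athlete's velocity perpendicular to the bank is 1.5 × sin 55° = 1.229 m/s.
The current is parallel to the bank, so it does not affect the crossing time.
Time = 294 / 1.229 = 239.272 s.

239 s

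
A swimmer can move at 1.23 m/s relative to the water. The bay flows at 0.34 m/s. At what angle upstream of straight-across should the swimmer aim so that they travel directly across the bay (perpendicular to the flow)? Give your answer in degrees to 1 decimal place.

To cancel the current, the upstream component of the swimmer's velocity must equal the flow: 1.23 sin θ = 0.34.
sin θ = 0.34 / 1.23 = 0.2764.
θ = arcsin(0.2764) = 16.047°.

16.0°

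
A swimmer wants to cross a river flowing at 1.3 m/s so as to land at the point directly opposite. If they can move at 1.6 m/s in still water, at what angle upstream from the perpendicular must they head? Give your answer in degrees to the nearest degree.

54°

To cancel the current, the upstream component of the swimmer's velocity must equal the flow: 1.6 sin θ = 1.3.
sin θ = 1.3 / 1.6 = 0.8125.
θ = arcsin(0.8125) = 54.341°.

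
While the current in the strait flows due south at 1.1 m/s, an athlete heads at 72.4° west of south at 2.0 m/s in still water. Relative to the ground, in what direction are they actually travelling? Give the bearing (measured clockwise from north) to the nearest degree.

Taking east as x and north as y: velocity relative to the water = (-1.906, -0.605) m/s; the water relative to ground = (0.000, -1.100) m/s.
Velocity relative to ground = (-1.906, -0.605) + (0.000, -1.100) = (-1.906, -1.705) m/s.
Bearing = atan2(-1.91, -1.70) = 228.20° clockwise from north.

228°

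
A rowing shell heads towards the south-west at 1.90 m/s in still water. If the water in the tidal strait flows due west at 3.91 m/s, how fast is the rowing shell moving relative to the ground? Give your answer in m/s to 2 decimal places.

Taking east as x and north as y: velocity relative to the water = (-1.344, -1.344) m/s; the water relative to ground = (-3.910, 0.000) m/s.
Velocity relative to ground = (-1.344, -1.344) + (-3.910, 0.000) = (-5.254, -1.344) m/s.
Speed = |(-5.254, -1.344)| = 5.423 m/s.

5.42 m/s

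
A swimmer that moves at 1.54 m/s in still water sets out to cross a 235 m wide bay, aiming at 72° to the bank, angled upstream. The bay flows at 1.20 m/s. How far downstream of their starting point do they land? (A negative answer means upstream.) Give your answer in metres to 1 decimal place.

116.2 m

Perpendicular speed = 1.465 m/s; crossing time = 235 / 1.465 = 160.450 s.
Net downstream speed = 0.724 m/s.
Drift = 0.724 × 160.450 = 116.184 m (downstream).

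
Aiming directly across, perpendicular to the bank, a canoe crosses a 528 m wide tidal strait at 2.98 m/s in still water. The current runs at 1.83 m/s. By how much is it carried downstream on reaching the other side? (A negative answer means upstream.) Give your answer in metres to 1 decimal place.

324.2 m

Perpendicular speed = 2.980 m/s; crossing time = 528 / 2.980 = 177.181 s.
Net downstream speed = 1.830 m/s.
Drift = 1.830 × 177.181 = 324.242 m (downstream).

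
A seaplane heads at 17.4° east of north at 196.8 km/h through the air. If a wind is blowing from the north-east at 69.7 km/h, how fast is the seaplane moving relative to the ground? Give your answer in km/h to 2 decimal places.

Taking east as x and north as y: velocity relative to the air = (58.851, 187.794) km/h; the air relative to ground = (-49.285, -49.285) km/h.
Velocity relative to ground = (58.851, 187.794) + (-49.285, -49.285) = (9.566, 138.509) km/h.
Speed = |(9.566, 138.509)| = 138.839 km/h.

138.84 km/h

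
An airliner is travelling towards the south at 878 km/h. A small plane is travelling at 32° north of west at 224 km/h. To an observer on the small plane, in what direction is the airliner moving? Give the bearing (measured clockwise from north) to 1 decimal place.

169.2°

Taking east as x and north as y: airliner velocity = (0.000, -878.000) km/h; small plane velocity = (-189.963, 118.702) km/h.
Velocity of airliner relative to small plane = (0.000, -878.000) − (-189.963, 118.702) = (189.963, -996.702) km/h.
Bearing = atan2(189.96, -996.70) = 169.21° clockwise from north.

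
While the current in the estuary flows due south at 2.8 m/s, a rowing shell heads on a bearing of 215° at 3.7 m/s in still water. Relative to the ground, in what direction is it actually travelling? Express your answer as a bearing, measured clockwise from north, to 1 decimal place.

200.0°

Taking east as x and north as y: velocity relative to the water = (-2.122, -3.031) m/s; the water relative to ground = (0.000, -2.800) m/s.
Velocity relative to ground = (-2.122, -3.031) + (0.000, -2.800) = (-2.122, -5.831) m/s.
Bearing = atan2(-2.12, -5.83) = 200.00° clockwise from north.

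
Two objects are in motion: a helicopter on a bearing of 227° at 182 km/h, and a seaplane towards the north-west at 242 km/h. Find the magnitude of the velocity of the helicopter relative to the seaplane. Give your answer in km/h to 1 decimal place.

Taking east as x and north as y: helicopter velocity = (-133.106, -124.124) km/h; seaplane velocity = (-171.120, 171.120) km/h.
Velocity of helicopter relative to seaplane = (-133.106, -124.124) − (-171.120, 171.120) = (38.013, -295.244) km/h.
Magnitude = |(38.013, -295.244)| = 297.681 km/h.

297.7 km/h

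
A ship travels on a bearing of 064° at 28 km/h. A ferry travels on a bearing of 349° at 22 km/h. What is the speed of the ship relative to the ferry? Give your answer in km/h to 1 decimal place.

Taking east as x and north as y: ship velocity = (25.166, 12.274) km/h; ferry velocity = (-4.198, 21.596) km/h.
Velocity of ship relative to ferry = (25.166, 12.274) − (-4.198, 21.596) = (29.364, -9.321) km/h.
Magnitude = |(29.364, -9.321)| = 30.808 km/h.

30.8 km/h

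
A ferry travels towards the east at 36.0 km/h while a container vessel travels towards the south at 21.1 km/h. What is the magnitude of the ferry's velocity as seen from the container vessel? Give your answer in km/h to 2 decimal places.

41.73 km/h

Taking east as x and north as y: ferry velocity = (36.000, 0.000) km/h; container vessel velocity = (0.000, -21.100) km/h.
Velocity of ferry relative to container vessel = (36.000, 0.000) − (0.000, -21.100) = (36.000, 21.100) km/h.
Magnitude = |(36.000, 21.100)| = 41.728 km/h.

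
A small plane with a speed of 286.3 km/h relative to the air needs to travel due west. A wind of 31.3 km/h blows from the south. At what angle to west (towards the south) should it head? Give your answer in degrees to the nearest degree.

6°

The wind pushes perpendicular to the desired track; the heading must have a component into the wind equal to 31.3 km/h: 286.3 sin θ = 31.3.
sin θ = 0.1093, so θ = 6.276°.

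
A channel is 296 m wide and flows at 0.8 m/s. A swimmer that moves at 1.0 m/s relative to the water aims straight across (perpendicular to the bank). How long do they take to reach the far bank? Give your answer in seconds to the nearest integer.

The component of the swimmer's velocity perpendicular to the bank is 1.0 m/s.
The current is parallel to the bank, so it does not affect the crossing time.
Time = 296 / 1.000 = 296.000 s.

296 s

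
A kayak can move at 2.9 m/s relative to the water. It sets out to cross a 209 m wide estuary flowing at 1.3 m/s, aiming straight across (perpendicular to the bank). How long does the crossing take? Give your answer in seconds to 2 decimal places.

The component of the kayak's velocity perpendicular to the bank is 2.9 m/s.
Only the cross-stream component determines the crossing time; the current contributes nothing perpendicular to the bank.
Time = 209 / 2.900 = 72.069 s.

72.07 s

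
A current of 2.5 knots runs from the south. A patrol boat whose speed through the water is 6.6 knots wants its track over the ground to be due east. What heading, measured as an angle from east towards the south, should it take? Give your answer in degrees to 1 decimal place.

22.3°

The current pushes perpendicular to the desired track; the heading must have a component into the current equal to 2.5 knots: 6.6 sin θ = 2.5.
sin θ = 0.3788, so θ = 22.259°.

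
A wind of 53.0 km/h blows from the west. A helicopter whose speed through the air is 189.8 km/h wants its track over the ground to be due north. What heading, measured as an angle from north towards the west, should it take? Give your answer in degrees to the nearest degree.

The wind pushes perpendicular to the desired track; the heading must have a component into the wind equal to 53.0 km/h: 189.8 sin θ = 53.0.
sin θ = 0.2792, so θ = 16.215°.

16°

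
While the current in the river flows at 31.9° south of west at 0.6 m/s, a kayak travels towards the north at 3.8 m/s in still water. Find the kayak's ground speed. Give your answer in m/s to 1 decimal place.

Taking east as x and north as y: velocity relative to the water = (0.000, 3.800) m/s; the water relative to ground = (-0.509, -0.317) m/s.
Velocity relative to ground = (0.000, 3.800) + (-0.509, -0.317) = (-0.509, 3.483) m/s.
Speed = |(-0.509, 3.483)| = 3.520 m/s.

3.5 m/s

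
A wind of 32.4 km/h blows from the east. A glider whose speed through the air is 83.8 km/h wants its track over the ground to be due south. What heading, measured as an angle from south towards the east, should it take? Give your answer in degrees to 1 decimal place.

The wind pushes perpendicular to the desired track; the heading must have a component into the wind equal to 32.4 km/h: 83.8 sin θ = 32.4.
sin θ = 0.3866, so θ = 22.745°.

22.7°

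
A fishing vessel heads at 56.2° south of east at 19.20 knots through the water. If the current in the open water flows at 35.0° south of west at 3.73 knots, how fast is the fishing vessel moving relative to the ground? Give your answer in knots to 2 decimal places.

19.64 knots

Taking east as x and north as y: velocity relative to the water = (10.681, -15.955) knots; the water relative to ground = (-3.055, -2.139) knots.
Velocity relative to ground = (10.681, -15.955) + (-3.055, -2.139) = (7.625, -18.094) knots.
Speed = |(7.625, -18.094)| = 19.635 knots.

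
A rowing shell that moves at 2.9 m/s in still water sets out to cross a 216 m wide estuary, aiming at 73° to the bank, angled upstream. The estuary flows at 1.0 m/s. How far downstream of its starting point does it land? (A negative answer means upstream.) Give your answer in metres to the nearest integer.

12 m

Perpendicular speed = 2.773 m/s; crossing time = 216 / 2.773 = 77.886 s.
Net downstream speed = 0.152 m/s.
Drift = 0.152 × 77.886 = 11.848 m (downstream).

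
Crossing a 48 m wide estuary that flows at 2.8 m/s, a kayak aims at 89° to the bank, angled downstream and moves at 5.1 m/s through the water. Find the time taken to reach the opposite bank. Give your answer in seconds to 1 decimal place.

The component of the kayak's velocity perpendicular to the bank is 5.1 × sin 89° = 5.099 m/s.
The current is parallel to the bank, so it does not affect the crossing time.
Time = 48 / 5.099 = 9.413 s.

9.4 s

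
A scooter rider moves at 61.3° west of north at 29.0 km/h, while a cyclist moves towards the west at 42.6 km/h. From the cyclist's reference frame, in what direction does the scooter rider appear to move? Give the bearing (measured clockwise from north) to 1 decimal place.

050.9°

Taking east as x and north as y: scooter rider velocity = (-25.437, 13.926) km/h; cyclist velocity = (-42.600, 0.000) km/h.
Velocity of scooter rider relative to cyclist = (-25.437, 13.926) − (-42.600, 0.000) = (17.163, 13.926) km/h.
Bearing = atan2(17.16, 13.93) = 50.94° clockwise from north.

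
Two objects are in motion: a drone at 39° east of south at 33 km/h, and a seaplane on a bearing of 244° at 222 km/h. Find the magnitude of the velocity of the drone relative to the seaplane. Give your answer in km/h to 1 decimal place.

Taking east as x and north as y: drone velocity = (20.768, -25.646) km/h; seaplane velocity = (-199.532, -97.318) km/h.
Velocity of drone relative to seaplane = (20.768, -25.646) − (-199.532, -97.318) = (220.300, 71.673) km/h.
Magnitude = |(220.300, 71.673)| = 231.666 km/h.

231.7 km/h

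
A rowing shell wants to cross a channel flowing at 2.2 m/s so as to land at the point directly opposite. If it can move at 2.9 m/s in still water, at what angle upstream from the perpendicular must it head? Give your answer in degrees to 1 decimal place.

To cancel the current, the upstream component of the rowing shell's velocity must equal the flow: 2.9 sin θ = 2.2.
sin θ = 2.2 / 2.9 = 0.7586.
θ = arcsin(0.7586) = 49.343°.

49.3°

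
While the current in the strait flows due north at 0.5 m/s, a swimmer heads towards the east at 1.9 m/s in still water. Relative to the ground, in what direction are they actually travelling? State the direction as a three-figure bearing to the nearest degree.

075°

Taking east as x and north as y: velocity relative to the water = (1.900, 0.000) m/s; the water relative to ground = (0.000, 0.500) m/s.
Velocity relative to ground = (1.900, 0.000) + (0.000, 0.500) = (1.900, 0.500) m/s.
Bearing = atan2(1.90, 0.50) = 75.26° clockwise from north.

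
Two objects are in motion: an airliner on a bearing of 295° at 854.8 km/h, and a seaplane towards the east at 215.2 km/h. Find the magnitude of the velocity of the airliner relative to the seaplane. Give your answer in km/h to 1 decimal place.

1053.8 km/h

Taking east as x and north as y: airliner velocity = (-774.712, 361.254) km/h; seaplane velocity = (215.200, 0.000) km/h.
Velocity of airliner relative to seaplane = (-774.712, 361.254) − (215.200, 0.000) = (-989.912, 361.254) km/h.
Magnitude = |(-989.912, 361.254)| = 1053.769 km/h.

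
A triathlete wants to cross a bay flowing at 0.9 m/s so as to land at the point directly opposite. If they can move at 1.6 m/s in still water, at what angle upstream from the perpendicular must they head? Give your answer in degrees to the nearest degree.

34°

To cancel the current, the upstream component of the triathlete's velocity must equal the flow: 1.6 sin θ = 0.9.
sin θ = 0.9 / 1.6 = 0.5625.
θ = arcsin(0.5625) = 34.229°.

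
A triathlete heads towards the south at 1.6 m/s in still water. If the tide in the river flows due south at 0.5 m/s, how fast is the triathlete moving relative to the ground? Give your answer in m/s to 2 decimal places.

2.10 m/s

Taking east as x and north as y: velocity relative to the water = (0.000, -1.600) m/s; the water relative to ground = (0.000, -0.500) m/s.
Velocity relative to ground = (0.000, -1.600) + (0.000, -0.500) = (0.000, -2.100) m/s.
Speed = |(0.000, -2.100)| = 2.100 m/s.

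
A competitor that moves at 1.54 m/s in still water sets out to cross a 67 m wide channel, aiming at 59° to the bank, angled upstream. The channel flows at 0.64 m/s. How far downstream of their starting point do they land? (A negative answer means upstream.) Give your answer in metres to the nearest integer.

Perpendicular speed = 1.320 m/s; crossing time = 67 / 1.320 = 50.756 s.
Net downstream speed = -0.153 m/s.
Drift = -0.153 × 50.756 = -7.774 m (upstream).

-8 m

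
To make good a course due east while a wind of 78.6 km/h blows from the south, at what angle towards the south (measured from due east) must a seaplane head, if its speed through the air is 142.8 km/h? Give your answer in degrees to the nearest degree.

The wind pushes perpendicular to the desired track; the heading must have a component into the wind equal to 78.6 km/h: 142.8 sin θ = 78.6.
sin θ = 0.5504, so θ = 33.396°.

33°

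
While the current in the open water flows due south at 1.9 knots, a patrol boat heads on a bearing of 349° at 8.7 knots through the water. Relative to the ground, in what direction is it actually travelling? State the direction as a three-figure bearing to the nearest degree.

346°

Taking east as x and north as y: velocity relative to the water = (-1.660, 8.540) knots; the water relative to ground = (0.000, -1.900) knots.
Velocity relative to ground = (-1.660, 8.540) + (0.000, -1.900) = (-1.660, 6.640) knots.
Bearing = atan2(-1.66, 6.64) = 345.96° clockwise from north.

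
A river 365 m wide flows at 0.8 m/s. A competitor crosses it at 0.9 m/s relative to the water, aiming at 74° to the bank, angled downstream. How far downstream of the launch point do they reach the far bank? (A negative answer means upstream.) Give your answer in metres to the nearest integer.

442 m

Perpendicular speed = 0.865 m/s; crossing time = 365 / 0.865 = 421.899 s.
Net downstream speed = 1.048 m/s.
Drift = 1.048 × 421.899 = 442.181 m (downstream).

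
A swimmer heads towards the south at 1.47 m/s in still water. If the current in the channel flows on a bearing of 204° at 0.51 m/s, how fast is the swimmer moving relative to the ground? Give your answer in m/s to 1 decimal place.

1.9 m/s

Taking east as x and north as y: velocity relative to the water = (0.000, -1.470) m/s; the water relative to ground = (-0.207, -0.466) m/s.
Velocity relative to ground = (0.000, -1.470) + (-0.207, -0.466) = (-0.207, -1.936) m/s.
Speed = |(-0.207, -1.936)| = 1.947 m/s.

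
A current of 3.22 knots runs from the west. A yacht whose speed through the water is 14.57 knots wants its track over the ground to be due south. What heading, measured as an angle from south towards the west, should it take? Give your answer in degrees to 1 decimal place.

12.8°

The current pushes perpendicular to the desired track; the heading must have a component into the current equal to 3.22 knots: 14.57 sin θ = 3.22.
sin θ = 0.2210, so θ = 12.768°.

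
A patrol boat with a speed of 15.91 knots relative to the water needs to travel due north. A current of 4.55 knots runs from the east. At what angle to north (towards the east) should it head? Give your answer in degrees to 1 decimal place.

The current pushes perpendicular to the desired track; the heading must have a component into the current equal to 4.55 knots: 15.91 sin θ = 4.55.
sin θ = 0.2860, so θ = 16.618°.

16.6°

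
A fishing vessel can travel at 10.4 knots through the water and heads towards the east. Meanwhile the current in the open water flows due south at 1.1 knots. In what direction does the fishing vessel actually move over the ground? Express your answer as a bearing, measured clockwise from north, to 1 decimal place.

096.0°

Taking east as x and north as y: velocity relative to the water = (10.400, 0.000) knots; the water relative to ground = (0.000, -1.100) knots.
Velocity relative to ground = (10.400, 0.000) + (0.000, -1.100) = (10.400, -1.100) knots.
Bearing = atan2(10.40, -1.10) = 96.04° clockwise from north.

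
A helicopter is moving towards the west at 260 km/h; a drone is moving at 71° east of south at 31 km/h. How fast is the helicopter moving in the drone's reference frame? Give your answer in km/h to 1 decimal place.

Taking east as x and north as y: helicopter velocity = (-260.000, 0.000) km/h; drone velocity = (29.311, -10.093) km/h.
Velocity of helicopter relative to drone = (-260.000, 0.000) − (29.311, -10.093) = (-289.311, 10.093) km/h.
Magnitude = |(-289.311, 10.093)| = 289.487 km/h.

289.5 km/h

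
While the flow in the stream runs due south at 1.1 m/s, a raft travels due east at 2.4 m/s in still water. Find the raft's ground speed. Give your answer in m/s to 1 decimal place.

2.6 m/s

Taking east as x and north as y: velocity relative to the water = (2.400, 0.000) m/s; the water relative to ground = (0.000, -1.100) m/s.
Velocity relative to ground = (2.400, 0.000) + (0.000, -1.100) = (2.400, -1.100) m/s.
Speed = |(2.400, -1.100)| = 2.640 m/s.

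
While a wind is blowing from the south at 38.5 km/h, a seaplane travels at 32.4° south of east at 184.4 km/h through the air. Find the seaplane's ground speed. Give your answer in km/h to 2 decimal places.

166.97 km/h

Taking east as x and north as y: velocity relative to the air = (155.694, -98.806) km/h; the air relative to ground = (0.000, 38.500) km/h.
Velocity relative to ground = (155.694, -98.806) + (0.000, 38.500) = (155.694, -60.306) km/h.
Speed = |(155.694, -60.306)| = 166.966 km/h.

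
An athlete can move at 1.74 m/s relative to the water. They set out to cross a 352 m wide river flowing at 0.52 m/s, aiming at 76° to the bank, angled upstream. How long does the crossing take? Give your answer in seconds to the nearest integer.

208 s

The component of the athlete's velocity perpendicular to the bank is 1.74 × sin 76° = 1.688 m/s.
Only the cross-stream component determines the crossing time; the current contributes nothing perpendicular to the bank.
Time = 352 / 1.688 = 208.492 s.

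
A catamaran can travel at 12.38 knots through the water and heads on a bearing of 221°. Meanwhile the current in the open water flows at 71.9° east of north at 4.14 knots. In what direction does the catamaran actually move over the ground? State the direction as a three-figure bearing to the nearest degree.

Taking east as x and north as y: velocity relative to the water = (-8.122, -9.343) knots; the water relative to ground = (3.935, 1.286) knots.
Velocity relative to ground = (-8.122, -9.343) + (3.935, 1.286) = (-4.187, -8.057) knots.
Bearing = atan2(-4.19, -8.06) = 207.46° clockwise from north.

207°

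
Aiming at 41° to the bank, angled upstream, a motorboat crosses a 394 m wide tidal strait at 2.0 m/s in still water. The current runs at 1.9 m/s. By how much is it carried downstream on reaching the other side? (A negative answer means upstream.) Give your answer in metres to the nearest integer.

117 m

Perpendicular speed = 1.312 m/s; crossing time = 394 / 1.312 = 300.278 s.
Net downstream speed = 0.391 m/s.
Drift = 0.391 × 300.278 = 117.283 m (downstream).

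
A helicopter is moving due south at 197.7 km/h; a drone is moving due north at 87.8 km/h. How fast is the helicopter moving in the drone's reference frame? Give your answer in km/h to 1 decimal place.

285.5 km/h

Taking east as x and north as y: helicopter velocity = (0.000, -197.700) km/h; drone velocity = (0.000, 87.800) km/h.
Velocity of helicopter relative to drone = (0.000, -197.700) − (0.000, 87.800) = (0.000, -285.500) km/h.
Magnitude = |(0.000, -285.500)| = 285.500 km/h.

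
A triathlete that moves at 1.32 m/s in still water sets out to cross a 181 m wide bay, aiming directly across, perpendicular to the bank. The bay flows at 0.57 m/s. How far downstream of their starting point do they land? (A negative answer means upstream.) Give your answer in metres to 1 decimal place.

78.2 m

Perpendicular speed = 1.320 m/s; crossing time = 181 / 1.320 = 137.121 s.
Net downstream speed = 0.570 m/s.
Drift = 0.570 × 137.121 = 78.159 m (downstream).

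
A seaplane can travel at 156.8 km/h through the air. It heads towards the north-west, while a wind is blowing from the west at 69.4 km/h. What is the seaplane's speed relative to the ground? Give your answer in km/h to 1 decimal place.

Taking east as x and north as y: velocity relative to the air = (-110.874, 110.874) km/h; the air relative to ground = (69.400, 0.000) km/h.
Velocity relative to ground = (-110.874, 110.874) + (69.400, 0.000) = (-41.474, 110.874) km/h.
Speed = |(-41.474, 110.874)| = 118.378 km/h.

118.4 km/h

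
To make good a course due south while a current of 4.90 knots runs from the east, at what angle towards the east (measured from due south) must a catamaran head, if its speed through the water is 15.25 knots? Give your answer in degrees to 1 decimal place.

The current pushes perpendicular to the desired track; the heading must have a component into the current equal to 4.90 knots: 15.25 sin θ = 4.90.
sin θ = 0.3213, so θ = 18.742°.

18.7°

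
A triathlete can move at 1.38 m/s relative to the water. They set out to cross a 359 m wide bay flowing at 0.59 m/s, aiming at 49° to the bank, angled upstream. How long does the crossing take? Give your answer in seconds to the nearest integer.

345 s

The component of the triathlete's velocity perpendicular to the bank is 1.38 × sin 49° = 1.041 m/s.
Only the cross-stream component determines the crossing time; the current contributes nothing perpendicular to the bank.
Time = 359 / 1.041 = 344.695 s.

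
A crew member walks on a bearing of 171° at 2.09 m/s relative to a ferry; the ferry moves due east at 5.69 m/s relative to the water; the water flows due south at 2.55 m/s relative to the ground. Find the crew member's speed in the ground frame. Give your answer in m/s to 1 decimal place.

7.6 m/s

In east/north components (m/s): crew member relative to ferry = (0.327, -2.064); ferry relative to water = (5.690, 0.000); water relative to ground = (0.000, -2.550).
Sum = (6.017, -4.614) m/s.
Speed = |(6.017, -4.614)| = 7.583 m/s.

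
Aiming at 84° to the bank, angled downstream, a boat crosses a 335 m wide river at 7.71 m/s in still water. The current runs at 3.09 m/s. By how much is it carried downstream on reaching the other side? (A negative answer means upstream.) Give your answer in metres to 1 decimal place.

170.2 m

Perpendicular speed = 7.668 m/s; crossing time = 335 / 7.668 = 43.689 s.
Net downstream speed = 3.896 m/s.
Drift = 3.896 × 43.689 = 170.210 m (downstream).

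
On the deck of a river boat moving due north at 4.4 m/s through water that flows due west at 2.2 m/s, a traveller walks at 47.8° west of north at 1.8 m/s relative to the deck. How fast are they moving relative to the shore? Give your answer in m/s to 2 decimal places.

In east/north components (m/s): traveller relative to river boat = (-1.333, 1.209); river boat relative to water = (0.000, 4.400); water relative to ground = (-2.200, 0.000).
Sum = (-3.533, 5.609) m/s.
Speed = |(-3.533, 5.609)| = 6.629 m/s.

6.63 m/s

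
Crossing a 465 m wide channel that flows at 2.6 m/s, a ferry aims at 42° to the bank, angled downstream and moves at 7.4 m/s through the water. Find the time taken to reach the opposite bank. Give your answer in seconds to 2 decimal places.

The component of the ferry's velocity perpendicular to the bank is 7.4 × sin 42° = 4.952 m/s.
The flow acts along the bank and has no component across it.
Time = 465 / 4.952 = 93.910 s.

93.91 s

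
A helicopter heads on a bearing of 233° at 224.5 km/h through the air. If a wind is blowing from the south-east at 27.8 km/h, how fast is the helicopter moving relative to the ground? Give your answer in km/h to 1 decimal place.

230.0 km/h

Taking east as x and north as y: velocity relative to the air = (-179.294, -135.107) km/h; the air relative to ground = (-19.658, 19.658) km/h.
Velocity relative to ground = (-179.294, -135.107) + (-19.658, 19.658) = (-198.951, -115.450) km/h.
Speed = |(-198.951, -115.450)| = 230.022 km/h.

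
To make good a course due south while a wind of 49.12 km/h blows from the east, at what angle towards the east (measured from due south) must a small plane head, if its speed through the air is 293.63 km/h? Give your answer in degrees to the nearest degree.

10°

The wind pushes perpendicular to the desired track; the heading must have a component into the wind equal to 49.12 km/h: 293.63 sin θ = 49.12.
sin θ = 0.1673, so θ = 9.630°.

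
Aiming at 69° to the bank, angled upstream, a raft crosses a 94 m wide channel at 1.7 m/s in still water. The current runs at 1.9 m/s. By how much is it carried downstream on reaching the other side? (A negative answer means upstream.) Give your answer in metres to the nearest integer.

76 m

Perpendicular speed = 1.587 m/s; crossing time = 94 / 1.587 = 59.228 s.
Net downstream speed = 1.291 m/s.
Drift = 1.291 × 59.228 = 76.450 m (downstream).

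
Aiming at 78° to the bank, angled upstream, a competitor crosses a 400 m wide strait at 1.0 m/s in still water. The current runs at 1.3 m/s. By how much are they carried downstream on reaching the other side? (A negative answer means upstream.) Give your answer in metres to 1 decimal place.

446.6 m

Perpendicular speed = 0.978 m/s; crossing time = 400 / 0.978 = 408.936 s.
Net downstream speed = 1.092 m/s.
Drift = 1.092 × 408.936 = 446.594 m (downstream).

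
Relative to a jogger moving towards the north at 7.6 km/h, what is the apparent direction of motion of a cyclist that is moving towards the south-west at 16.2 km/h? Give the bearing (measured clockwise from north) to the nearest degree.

211°

Taking east as x and north as y: cyclist velocity = (-11.455, -11.455) km/h; jogger velocity = (0.000, 7.600) km/h.
Velocity of cyclist relative to jogger = (-11.455, -11.455) − (0.000, 7.600) = (-11.455, -19.055) km/h.
Bearing = atan2(-11.46, -19.06) = 211.01° clockwise from north.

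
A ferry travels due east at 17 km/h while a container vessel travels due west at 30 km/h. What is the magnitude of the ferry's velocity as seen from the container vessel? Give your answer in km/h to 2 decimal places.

Taking east as x and north as y: ferry velocity = (17.000, 0.000) km/h; container vessel velocity = (-30.000, 0.000) km/h.
Velocity of ferry relative to container vessel = (17.000, 0.000) − (-30.000, 0.000) = (47.000, 0.000) km/h.
Magnitude = |(47.000, 0.000)| = 47.000 km/h.

47.00 km/h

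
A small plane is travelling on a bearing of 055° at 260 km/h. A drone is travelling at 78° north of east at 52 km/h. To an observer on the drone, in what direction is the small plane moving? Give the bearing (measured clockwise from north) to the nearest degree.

064°

Taking east as x and north as y: small plane velocity = (212.980, 149.130) km/h; drone velocity = (10.811, 50.864) km/h.
Velocity of small plane relative to drone = (212.980, 149.130) − (10.811, 50.864) = (202.168, 98.266) km/h.
Bearing = atan2(202.17, 98.27) = 64.08° clockwise from north.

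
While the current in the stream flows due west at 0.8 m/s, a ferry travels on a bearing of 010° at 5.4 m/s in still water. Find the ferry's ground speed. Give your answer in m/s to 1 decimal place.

Taking east as x and north as y: velocity relative to the water = (0.938, 5.318) m/s; the water relative to ground = (-0.800, 0.000) m/s.
Velocity relative to ground = (0.938, 5.318) + (-0.800, 0.000) = (0.138, 5.318) m/s.
Speed = |(0.138, 5.318)| = 5.320 m/s.

5.3 m/s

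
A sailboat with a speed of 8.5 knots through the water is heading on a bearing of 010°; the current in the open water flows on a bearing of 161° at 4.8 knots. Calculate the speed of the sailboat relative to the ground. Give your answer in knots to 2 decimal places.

4.89 knots

Taking east as x and north as y: velocity relative to the water = (1.476, 8.371) knots; the water relative to ground = (1.563, -4.538) knots.
Velocity relative to ground = (1.476, 8.371) + (1.563, -4.538) = (3.039, 3.832) knots.
Speed = |(3.039, 3.832)| = 4.891 knots.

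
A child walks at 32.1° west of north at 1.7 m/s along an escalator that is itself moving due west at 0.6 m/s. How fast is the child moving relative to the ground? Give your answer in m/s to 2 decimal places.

Taking east as x and north as y: escalator velocity = (-0.600, 0.000) m/s; child velocity relative to escalator = (-0.903, 1.440) m/s.
Velocity relative to ground = (-0.600, 0.000) + (-0.903, 1.440) = (-1.503, 1.440) m/s.
Speed = |(-1.503, 1.440)| = 2.082 m/s.

2.08 m/s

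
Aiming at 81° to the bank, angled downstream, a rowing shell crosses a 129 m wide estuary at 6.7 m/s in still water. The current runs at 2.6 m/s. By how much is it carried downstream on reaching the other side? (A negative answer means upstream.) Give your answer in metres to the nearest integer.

71 m

Perpendicular speed = 6.618 m/s; crossing time = 129 / 6.618 = 19.494 s.
Net downstream speed = 3.648 m/s.
Drift = 3.648 × 19.494 = 71.115 m (downstream).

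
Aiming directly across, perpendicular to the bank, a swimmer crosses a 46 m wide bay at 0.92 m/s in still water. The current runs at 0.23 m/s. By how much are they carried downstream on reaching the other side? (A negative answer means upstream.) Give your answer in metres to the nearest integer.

Perpendicular speed = 0.920 m/s; crossing time = 46 / 0.920 = 50.000 s.
Net downstream speed = 0.230 m/s.
Drift = 0.230 × 50.000 = 11.500 m (downstream).

12 m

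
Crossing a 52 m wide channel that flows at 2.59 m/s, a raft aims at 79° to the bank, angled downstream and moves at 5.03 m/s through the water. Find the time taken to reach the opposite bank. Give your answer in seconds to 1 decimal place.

The component of the raft's velocity perpendicular to the bank is 5.03 × sin 79° = 4.938 m/s.
The current is parallel to the bank, so it does not affect the crossing time.
Time = 52 / 4.938 = 10.531 s.

10.5 s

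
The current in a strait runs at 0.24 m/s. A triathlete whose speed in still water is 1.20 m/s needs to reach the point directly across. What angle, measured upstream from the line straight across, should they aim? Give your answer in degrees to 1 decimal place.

To cancel the current, the upstream component of the triathlete's velocity must equal the flow: 1.20 sin θ = 0.24.
sin θ = 0.24 / 1.20 = 0.2000.
θ = arcsin(0.2000) = 11.537°.

11.5°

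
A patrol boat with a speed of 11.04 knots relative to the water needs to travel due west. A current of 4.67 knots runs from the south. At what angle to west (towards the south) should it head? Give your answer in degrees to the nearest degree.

The current pushes perpendicular to the desired track; the heading must have a component into the current equal to 4.67 knots: 11.04 sin θ = 4.67.
sin θ = 0.4230, so θ = 25.025°.

25°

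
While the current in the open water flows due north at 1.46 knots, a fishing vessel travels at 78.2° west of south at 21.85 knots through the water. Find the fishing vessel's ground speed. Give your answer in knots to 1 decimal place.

Taking east as x and north as y: velocity relative to the water = (-21.388, -4.468) knots; the water relative to ground = (0.000, 1.460) knots.
Velocity relative to ground = (-21.388, -4.468) + (0.000, 1.460) = (-21.388, -3.008) knots.
Speed = |(-21.388, -3.008)| = 21.599 knots.

21.6 knots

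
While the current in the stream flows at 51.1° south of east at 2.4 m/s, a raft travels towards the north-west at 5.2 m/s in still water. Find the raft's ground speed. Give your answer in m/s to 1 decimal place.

Taking east as x and north as y: velocity relative to the water = (-3.677, 3.677) m/s; the water relative to ground = (1.507, -1.868) m/s.
Velocity relative to ground = (-3.677, 3.677) + (1.507, -1.868) = (-2.170, 1.809) m/s.
Speed = |(-2.170, 1.809)| = 2.825 m/s.

2.8 m/s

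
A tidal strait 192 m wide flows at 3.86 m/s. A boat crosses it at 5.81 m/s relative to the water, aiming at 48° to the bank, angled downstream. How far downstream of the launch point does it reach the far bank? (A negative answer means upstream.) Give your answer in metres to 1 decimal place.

Perpendicular speed = 4.318 m/s; crossing time = 192 / 4.318 = 44.468 s.
Net downstream speed = 7.748 m/s.
Drift = 7.748 × 44.468 = 344.526 m (downstream).

344.5 m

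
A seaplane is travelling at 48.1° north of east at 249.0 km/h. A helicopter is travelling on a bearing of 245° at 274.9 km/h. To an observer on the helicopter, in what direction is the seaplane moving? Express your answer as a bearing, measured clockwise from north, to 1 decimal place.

054.0°

Taking east as x and north as y: seaplane velocity = (166.290, 185.334) km/h; helicopter velocity = (-249.144, -116.178) km/h.
Velocity of seaplane relative to helicopter = (166.290, 185.334) − (-249.144, -116.178) = (415.434, 301.511) km/h.
Bearing = atan2(415.43, 301.51) = 54.03° clockwise from north.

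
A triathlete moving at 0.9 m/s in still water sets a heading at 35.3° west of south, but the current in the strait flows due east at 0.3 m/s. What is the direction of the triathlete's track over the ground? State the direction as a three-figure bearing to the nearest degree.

197°

Taking east as x and north as y: velocity relative to the water = (-0.520, -0.735) m/s; the water relative to ground = (0.300, 0.000) m/s.
Velocity relative to ground = (-0.520, -0.735) + (0.300, 0.000) = (-0.220, -0.735) m/s.
Bearing = atan2(-0.22, -0.73) = 196.68° clockwise from north.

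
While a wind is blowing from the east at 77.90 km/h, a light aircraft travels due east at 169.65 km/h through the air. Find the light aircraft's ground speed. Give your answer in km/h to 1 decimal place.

Taking east as x and north as y: velocity relative to the air = (169.650, 0.000) km/h; the air relative to ground = (-77.900, 0.000) km/h.
Velocity relative to ground = (169.650, 0.000) + (-77.900, 0.000) = (91.750, 0.000) km/h.
Speed = |(91.750, 0.000)| = 91.750 km/h.

91.8 km/h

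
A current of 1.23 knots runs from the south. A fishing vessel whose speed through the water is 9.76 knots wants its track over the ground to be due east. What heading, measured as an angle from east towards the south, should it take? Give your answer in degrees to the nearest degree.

The current pushes perpendicular to the desired track; the heading must have a component into the current equal to 1.23 knots: 9.76 sin θ = 1.23.
sin θ = 0.1260, so θ = 7.240°.

7°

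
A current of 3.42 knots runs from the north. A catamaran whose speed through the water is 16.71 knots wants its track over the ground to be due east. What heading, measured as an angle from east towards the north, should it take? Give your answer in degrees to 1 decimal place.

The current pushes perpendicular to the desired track; the heading must have a component into the current equal to 3.42 knots: 16.71 sin θ = 3.42.
sin θ = 0.2047, so θ = 11.810°.

11.8°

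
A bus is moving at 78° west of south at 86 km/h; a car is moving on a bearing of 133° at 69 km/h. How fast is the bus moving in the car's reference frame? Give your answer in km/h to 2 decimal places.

137.71 km/h

Taking east as x and north as y: bus velocity = (-84.121, -17.880) km/h; car velocity = (50.463, -47.058) km/h.
Velocity of bus relative to car = (-84.121, -17.880) − (50.463, -47.058) = (-134.584, 29.177) km/h.
Magnitude = |(-134.584, 29.177)| = 137.711 km/h.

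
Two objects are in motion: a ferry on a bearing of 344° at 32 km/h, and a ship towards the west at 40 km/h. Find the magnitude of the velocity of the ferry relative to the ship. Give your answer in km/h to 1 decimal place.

Taking east as x and north as y: ferry velocity = (-8.820, 30.760) km/h; ship velocity = (-40.000, 0.000) km/h.
Velocity of ferry relative to ship = (-8.820, 30.760) − (-40.000, 0.000) = (31.180, 30.760) km/h.
Magnitude = |(31.180, 30.760)| = 43.799 km/h.

43.8 km/h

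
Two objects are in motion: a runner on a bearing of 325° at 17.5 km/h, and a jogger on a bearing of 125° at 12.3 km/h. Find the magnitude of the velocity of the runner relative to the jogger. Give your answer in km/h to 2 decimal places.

29.36 km/h

Taking east as x and north as y: runner velocity = (-10.038, 14.335) km/h; jogger velocity = (10.076, -7.055) km/h.
Velocity of runner relative to jogger = (-10.038, 14.335) − (10.076, -7.055) = (-20.113, 21.390) km/h.
Magnitude = |(-20.113, 21.390)| = 29.361 km/h.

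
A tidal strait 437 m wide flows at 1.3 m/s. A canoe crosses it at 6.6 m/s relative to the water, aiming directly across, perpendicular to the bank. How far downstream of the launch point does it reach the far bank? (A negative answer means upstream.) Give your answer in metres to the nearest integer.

Perpendicular speed = 6.600 m/s; crossing time = 437 / 6.600 = 66.212 s.
Net downstream speed = 1.300 m/s.
Drift = 1.300 × 66.212 = 86.076 m (downstream).

86 m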